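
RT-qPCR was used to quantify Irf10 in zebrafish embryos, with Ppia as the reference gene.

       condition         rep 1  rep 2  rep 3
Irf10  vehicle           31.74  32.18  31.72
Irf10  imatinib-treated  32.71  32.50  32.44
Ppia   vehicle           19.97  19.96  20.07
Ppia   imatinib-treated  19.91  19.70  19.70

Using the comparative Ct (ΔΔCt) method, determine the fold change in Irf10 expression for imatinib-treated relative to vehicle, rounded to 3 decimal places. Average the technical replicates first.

0.536

Mean Ct: Irf10 vehicle 31.880; Irf10 imatinib-treated 32.550; Ppia vehicle 20.000; Ppia imatinib-treated 19.770
ΔCt(vehicle) = 31.880 − 20.000 = 11.880
ΔCt(imatinib-treated) = 32.550 − 19.770 = 12.780
ΔΔCt = 12.780 − 11.880 = 0.900
Fold change = 2^(−0.900) = 0.5359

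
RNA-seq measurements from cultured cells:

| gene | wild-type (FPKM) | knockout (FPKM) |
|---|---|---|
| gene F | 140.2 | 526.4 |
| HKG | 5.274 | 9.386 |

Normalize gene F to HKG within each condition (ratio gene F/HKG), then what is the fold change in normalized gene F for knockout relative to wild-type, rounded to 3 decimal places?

gene F/HKG (wild-type) = 140.2 / 5.274 = 26.583
gene F/HKG (knockout) = 526.4 / 9.386 = 56.084
Fold change = 56.084 / 26.583 = 2.1097

2.110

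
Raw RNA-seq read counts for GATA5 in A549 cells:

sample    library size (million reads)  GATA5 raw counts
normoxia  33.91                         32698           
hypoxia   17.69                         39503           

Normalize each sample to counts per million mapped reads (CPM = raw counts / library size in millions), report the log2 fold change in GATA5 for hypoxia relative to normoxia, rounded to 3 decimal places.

1.212

CPM(normoxia) = 32698 / 33.91 = 964.2583
CPM(hypoxia) = 39503 / 17.69 = 2233.0695
Fold change = 2233.0695 / 964.2583 = 2.31584
log2(2.31584) = 1.2115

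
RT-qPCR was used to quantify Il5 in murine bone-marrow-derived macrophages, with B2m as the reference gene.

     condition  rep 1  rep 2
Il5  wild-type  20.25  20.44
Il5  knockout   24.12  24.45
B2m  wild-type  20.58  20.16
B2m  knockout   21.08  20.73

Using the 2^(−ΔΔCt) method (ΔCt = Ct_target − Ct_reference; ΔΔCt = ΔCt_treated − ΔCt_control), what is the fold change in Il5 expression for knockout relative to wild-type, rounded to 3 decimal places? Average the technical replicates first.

Mean Ct: Il5 wild-type 20.345; Il5 knockout 24.285; B2m wild-type 20.370; B2m knockout 20.905
ΔCt(wild-type) = 20.345 − 20.370 = -0.025
ΔCt(knockout) = 24.285 − 20.905 = 3.380
ΔΔCt = 3.380 − (-0.025) = 3.405
Fold change = 2^(−3.405) = 0.0944

0.094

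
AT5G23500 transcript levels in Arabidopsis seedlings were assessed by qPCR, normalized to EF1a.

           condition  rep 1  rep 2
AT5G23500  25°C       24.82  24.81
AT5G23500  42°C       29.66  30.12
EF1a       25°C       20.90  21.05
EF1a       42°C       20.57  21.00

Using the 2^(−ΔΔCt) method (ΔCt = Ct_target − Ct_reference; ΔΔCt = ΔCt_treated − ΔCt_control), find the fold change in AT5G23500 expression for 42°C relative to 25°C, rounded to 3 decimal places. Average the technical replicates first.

0.026

Mean Ct: AT5G23500 25°C 24.815; AT5G23500 42°C 29.890; EF1a 25°C 20.975; EF1a 42°C 20.785
ΔCt(25°C) = 24.815 − 20.975 = 3.840
ΔCt(42°C) = 29.890 − 20.785 = 9.105
ΔΔCt = 9.105 − 3.840 = 5.265
Fold change = 2^(−5.265) = 0.0260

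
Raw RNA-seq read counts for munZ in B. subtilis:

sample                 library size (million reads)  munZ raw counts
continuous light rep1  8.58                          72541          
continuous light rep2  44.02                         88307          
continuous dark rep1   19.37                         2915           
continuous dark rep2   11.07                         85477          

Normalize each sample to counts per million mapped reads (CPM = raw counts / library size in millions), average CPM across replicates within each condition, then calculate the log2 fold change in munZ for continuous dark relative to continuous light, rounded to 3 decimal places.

CPM(continuous light rep1) = 72541 / 8.58 = 8454.6620
CPM(continuous light rep2) = 88307 / 44.02 = 2006.0654
CPM(continuous dark rep1) = 2915 / 19.37 = 150.4904
CPM(continuous dark rep2) = 85477 / 11.07 = 7721.4995
mean CPM(continuous light) = 5230.3637; mean CPM(continuous dark) = 3935.9950
Fold change = 3935.9950 / 5230.3637 = 0.75253
log2(0.75253) = -0.4102

-0.410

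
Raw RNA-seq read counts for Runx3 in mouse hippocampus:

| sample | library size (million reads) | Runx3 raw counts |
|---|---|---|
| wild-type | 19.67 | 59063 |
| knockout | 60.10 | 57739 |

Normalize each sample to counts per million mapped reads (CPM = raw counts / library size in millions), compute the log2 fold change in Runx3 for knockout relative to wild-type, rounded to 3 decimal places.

CPM(wild-type) = 59063 / 19.67 = 3002.6945
CPM(knockout) = 57739 / 60.10 = 960.7155
Fold change = 960.7155 / 3002.6945 = 0.31995
log2(0.31995) = -1.6441

-1.644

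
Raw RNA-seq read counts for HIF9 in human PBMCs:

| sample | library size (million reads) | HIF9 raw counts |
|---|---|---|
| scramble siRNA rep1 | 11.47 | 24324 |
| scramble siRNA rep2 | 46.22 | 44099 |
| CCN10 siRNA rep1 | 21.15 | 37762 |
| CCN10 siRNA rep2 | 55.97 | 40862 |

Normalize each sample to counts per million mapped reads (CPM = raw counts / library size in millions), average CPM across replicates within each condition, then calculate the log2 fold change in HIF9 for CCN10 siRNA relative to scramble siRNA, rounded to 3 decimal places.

CPM(scramble siRNA rep1) = 24324 / 11.47 = 2120.6626
CPM(scramble siRNA rep2) = 44099 / 46.22 = 954.1108
CPM(CCN10 siRNA rep1) = 37762 / 21.15 = 1785.4374
CPM(CCN10 siRNA rep2) = 40862 / 55.97 = 730.0697
mean CPM(scramble siRNA) = 1537.3867; mean CPM(CCN10 siRNA) = 1257.7535
Fold change = 1257.7535 / 1537.3867 = 0.81811
log2(0.81811) = -0.2896

-0.290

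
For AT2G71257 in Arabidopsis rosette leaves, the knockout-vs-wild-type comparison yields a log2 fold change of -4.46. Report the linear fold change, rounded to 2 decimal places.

0.05

Fold change = 2^(-4.46) = 0.045
That is, AT2G71257 drops to 4.5% of the wild-type level.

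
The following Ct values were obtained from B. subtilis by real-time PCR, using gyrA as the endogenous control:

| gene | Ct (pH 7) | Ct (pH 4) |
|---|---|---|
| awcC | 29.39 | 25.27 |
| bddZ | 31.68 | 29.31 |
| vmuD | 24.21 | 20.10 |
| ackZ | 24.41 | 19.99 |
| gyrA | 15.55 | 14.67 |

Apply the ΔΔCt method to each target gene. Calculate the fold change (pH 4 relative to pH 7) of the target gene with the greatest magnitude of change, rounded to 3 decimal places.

11.632

awcC: ΔΔCt = (25.27−14.67) − (29.39−15.55) = 10.60 − 13.84 = -3.24; fold change = 2^3.24 = 9.448
bddZ: ΔΔCt = (29.31−14.67) − (31.68−15.55) = 14.64 − 16.13 = -1.49; fold change = 2^1.49 = 2.809
vmuD: ΔΔCt = (20.10−14.67) − (24.21−15.55) = 5.43 − 8.66 = -3.23; fold change = 2^3.23 = 9.383
ackZ: ΔΔCt = (19.99−14.67) − (24.41−15.55) = 5.32 − 8.86 = -3.54; fold change = 2^3.54 = 11.632
ackZ has the largest |ΔΔCt| = 3.54.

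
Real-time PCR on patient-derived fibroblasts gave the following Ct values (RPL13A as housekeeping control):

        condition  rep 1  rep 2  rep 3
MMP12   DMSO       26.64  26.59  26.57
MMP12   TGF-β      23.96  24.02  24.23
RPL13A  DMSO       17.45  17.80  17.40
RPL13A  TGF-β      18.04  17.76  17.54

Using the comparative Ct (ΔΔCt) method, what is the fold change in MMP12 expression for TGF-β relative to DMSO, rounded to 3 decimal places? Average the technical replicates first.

Mean Ct: MMP12 DMSO 26.600; MMP12 TGF-β 24.070; RPL13A DMSO 17.550; RPL13A TGF-β 17.780
ΔCt(DMSO) = 26.600 − 17.550 = 9.050
ΔCt(TGF-β) = 24.070 − 17.780 = 6.290
ΔΔCt = 6.290 − 9.050 = -2.760
Fold change = 2^(−(-2.760)) = 2^2.760 = 6.7740

6.774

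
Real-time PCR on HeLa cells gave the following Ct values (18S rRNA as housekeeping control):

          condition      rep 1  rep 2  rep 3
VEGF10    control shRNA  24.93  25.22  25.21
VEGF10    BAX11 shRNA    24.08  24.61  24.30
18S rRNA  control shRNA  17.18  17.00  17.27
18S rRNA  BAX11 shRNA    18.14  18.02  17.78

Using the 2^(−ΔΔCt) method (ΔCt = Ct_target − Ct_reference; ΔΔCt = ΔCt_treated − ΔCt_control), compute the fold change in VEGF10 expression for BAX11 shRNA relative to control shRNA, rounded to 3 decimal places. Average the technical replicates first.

3.074

Mean Ct: VEGF10 control shRNA 25.120; VEGF10 BAX11 shRNA 24.330; 18S rRNA control shRNA 17.150; 18S rRNA BAX11 shRNA 17.980
ΔCt(control shRNA) = 25.120 − 17.150 = 7.970
ΔCt(BAX11 shRNA) = 24.330 − 17.980 = 6.350
ΔΔCt = 6.350 − 7.970 = -1.620
Fold change = 2^(−(-1.620)) = 2^1.620 = 3.0738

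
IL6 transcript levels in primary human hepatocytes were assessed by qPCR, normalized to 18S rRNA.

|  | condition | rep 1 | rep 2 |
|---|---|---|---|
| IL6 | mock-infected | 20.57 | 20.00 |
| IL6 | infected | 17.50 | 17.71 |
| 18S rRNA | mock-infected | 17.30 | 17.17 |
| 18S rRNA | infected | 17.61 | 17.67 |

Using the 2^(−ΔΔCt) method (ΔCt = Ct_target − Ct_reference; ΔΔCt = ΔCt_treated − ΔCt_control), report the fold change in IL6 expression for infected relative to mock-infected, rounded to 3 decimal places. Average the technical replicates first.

Mean Ct: IL6 mock-infected 20.285; IL6 infected 17.605; 18S rRNA mock-infected 17.235; 18S rRNA infected 17.640
ΔCt(mock-infected) = 20.285 − 17.235 = 3.050
ΔCt(infected) = 17.605 − 17.640 = -0.035
ΔΔCt = -0.035 − 3.050 = -3.085
Fold change = 2^(−(-3.085)) = 2^3.085 = 8.4855

8.486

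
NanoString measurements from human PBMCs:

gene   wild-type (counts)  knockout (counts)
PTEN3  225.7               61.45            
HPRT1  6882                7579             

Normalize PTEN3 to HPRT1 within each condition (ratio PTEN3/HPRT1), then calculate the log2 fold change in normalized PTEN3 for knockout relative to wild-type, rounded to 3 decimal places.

PTEN3/HPRT1 (wild-type) = 225.7 / 6882 = 0.032796
PTEN3/HPRT1 (knockout) = 61.45 / 7579 = 0.0081079
Fold change = 0.0081079 / 0.032796 = 0.2472
log2(0.2472) = -2.0161

-2.016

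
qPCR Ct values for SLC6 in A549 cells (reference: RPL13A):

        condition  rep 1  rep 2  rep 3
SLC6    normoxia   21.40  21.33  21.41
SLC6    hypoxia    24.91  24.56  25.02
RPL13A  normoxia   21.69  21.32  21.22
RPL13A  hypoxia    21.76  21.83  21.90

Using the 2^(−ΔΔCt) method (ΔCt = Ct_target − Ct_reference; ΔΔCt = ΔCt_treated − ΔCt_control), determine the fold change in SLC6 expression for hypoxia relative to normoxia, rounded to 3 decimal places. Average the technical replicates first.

Mean Ct: SLC6 normoxia 21.380; SLC6 hypoxia 24.830; RPL13A normoxia 21.410; RPL13A hypoxia 21.830
ΔCt(normoxia) = 21.380 − 21.410 = -0.030
ΔCt(hypoxia) = 24.830 − 21.830 = 3.000
ΔΔCt = 3.000 − (-0.030) = 3.030
Fold change = 2^(−3.030) = 0.1224

0.122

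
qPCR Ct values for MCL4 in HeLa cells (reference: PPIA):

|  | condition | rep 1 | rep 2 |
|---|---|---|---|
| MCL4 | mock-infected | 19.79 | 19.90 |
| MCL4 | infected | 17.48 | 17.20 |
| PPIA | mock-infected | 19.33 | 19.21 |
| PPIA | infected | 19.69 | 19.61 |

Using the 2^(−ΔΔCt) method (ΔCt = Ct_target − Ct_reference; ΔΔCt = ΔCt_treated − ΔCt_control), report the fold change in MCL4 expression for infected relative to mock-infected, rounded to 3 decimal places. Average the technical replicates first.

Mean Ct: MCL4 mock-infected 19.845; MCL4 infected 17.340; PPIA mock-infected 19.270; PPIA infected 19.650
ΔCt(mock-infected) = 19.845 − 19.270 = 0.575
ΔCt(infected) = 17.340 − 19.650 = -2.310
ΔΔCt = -2.310 − 0.575 = -2.885
Fold change = 2^(−(-2.885)) = 2^2.885 = 7.3871

7.387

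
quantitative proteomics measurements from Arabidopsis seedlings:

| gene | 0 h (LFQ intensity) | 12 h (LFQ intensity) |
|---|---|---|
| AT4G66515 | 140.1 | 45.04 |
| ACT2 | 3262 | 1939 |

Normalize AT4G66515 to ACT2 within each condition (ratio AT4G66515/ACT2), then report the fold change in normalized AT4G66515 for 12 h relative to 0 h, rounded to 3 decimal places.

AT4G66515/ACT2 (0 h) = 140.1 / 3262 = 0.042949
AT4G66515/ACT2 (12 h) = 45.04 / 1939 = 0.023228
Fold change = 0.023228 / 0.042949 = 0.5408

0.541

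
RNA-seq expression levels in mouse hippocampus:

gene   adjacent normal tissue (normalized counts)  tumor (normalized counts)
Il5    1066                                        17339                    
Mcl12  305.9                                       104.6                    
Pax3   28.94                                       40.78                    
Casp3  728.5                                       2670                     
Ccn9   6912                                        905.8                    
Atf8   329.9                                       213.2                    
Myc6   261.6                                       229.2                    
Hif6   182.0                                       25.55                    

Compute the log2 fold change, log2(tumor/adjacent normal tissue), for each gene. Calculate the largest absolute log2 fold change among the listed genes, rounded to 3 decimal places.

log2(17339/1066) = 4.024  (Il5)
log2(104.6/305.9) = -1.548  (Mcl12)
log2(40.78/28.94) = 0.495  (Pax3)
log2(2670/728.5) = 1.874  (Casp3)
log2(905.8/6912) = -2.932  (Ccn9)
log2(213.2/329.9) = -0.630  (Atf8)
log2(229.2/261.6) = -0.191  (Myc6)
log2(25.55/182.0) = -2.833  (Hif6)
The largest magnitude belongs to Il5.

4.024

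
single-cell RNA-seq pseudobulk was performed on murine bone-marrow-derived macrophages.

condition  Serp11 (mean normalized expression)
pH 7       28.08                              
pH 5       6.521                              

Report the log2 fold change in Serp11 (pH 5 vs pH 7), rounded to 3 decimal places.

-2.106

Fold change = 6.521 / 28.08 = 0.2322
log2(0.2322) = -2.1064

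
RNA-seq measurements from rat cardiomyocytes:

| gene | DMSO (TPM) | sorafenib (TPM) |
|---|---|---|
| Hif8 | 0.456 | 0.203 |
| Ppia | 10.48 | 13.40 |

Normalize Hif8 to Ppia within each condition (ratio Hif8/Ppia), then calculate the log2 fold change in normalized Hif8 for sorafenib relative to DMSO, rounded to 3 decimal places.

Hif8/Ppia (DMSO) = 0.456 / 10.48 = 0.043511
Hif8/Ppia (sorafenib) = 0.203 / 13.40 = 0.015149
Fold change = 0.015149 / 0.043511 = 0.3482
log2(0.3482) = -1.5221

-1.522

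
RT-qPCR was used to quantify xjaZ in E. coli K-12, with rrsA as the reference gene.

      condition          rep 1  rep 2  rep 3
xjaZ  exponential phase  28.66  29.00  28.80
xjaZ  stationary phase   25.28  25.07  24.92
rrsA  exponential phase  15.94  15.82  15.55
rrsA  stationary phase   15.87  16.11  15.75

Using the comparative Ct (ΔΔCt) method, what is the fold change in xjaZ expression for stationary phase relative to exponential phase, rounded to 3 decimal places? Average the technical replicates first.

14.621

Mean Ct: xjaZ exponential phase 28.820; xjaZ stationary phase 25.090; rrsA exponential phase 15.770; rrsA stationary phase 15.910
ΔCt(exponential phase) = 28.820 − 15.770 = 13.050
ΔCt(stationary phase) = 25.090 − 15.910 = 9.180
ΔΔCt = 9.180 − 13.050 = -3.870
Fold change = 2^(−(-3.870)) = 2^3.870 = 14.6213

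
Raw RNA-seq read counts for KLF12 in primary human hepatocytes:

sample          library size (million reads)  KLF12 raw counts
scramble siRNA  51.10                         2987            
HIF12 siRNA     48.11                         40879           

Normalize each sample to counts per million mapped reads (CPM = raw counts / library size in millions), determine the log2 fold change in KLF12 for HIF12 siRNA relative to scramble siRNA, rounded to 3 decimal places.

CPM(scramble siRNA) = 2987 / 51.10 = 58.4540
CPM(HIF12 siRNA) = 40879 / 48.11 = 849.6986
Fold change = 849.6986 / 58.4540 = 14.53619
log2(14.53619) = 3.8616

3.862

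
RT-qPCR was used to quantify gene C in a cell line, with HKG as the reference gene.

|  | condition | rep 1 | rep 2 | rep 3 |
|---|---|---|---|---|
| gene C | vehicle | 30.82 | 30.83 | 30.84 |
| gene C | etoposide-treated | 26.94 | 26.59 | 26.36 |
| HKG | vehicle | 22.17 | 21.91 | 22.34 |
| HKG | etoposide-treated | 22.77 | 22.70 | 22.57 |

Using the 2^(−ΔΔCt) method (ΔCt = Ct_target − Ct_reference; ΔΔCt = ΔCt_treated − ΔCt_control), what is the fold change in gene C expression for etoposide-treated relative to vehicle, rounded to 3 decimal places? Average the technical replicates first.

26.723

Mean Ct: gene C vehicle 30.830; gene C etoposide-treated 26.630; HKG vehicle 22.140; HKG etoposide-treated 22.680
ΔCt(vehicle) = 30.830 − 22.140 = 8.690
ΔCt(etoposide-treated) = 26.630 − 22.680 = 3.950
ΔΔCt = 3.950 − 8.690 = -4.740
Fold change = 2^(−(-4.740)) = 2^4.740 = 26.7228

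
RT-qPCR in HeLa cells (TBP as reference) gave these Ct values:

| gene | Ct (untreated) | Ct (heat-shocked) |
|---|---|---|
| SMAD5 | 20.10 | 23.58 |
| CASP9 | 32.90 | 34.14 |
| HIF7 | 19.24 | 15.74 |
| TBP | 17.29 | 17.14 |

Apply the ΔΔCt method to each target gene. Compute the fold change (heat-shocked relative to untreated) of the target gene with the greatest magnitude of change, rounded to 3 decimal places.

SMAD5: ΔΔCt = (23.58−17.14) − (20.10−17.29) = 6.44 − 2.81 = 3.63; fold change = 2^-3.63 = 0.081
CASP9: ΔΔCt = (34.14−17.14) − (32.90−17.29) = 17.00 − 15.61 = 1.39; fold change = 2^-1.39 = 0.382
HIF7: ΔΔCt = (15.74−17.14) − (19.24−17.29) = -1.40 − 1.95 = -3.35; fold change = 2^3.35 = 10.196
SMAD5 has the largest |ΔΔCt| = 3.63.

0.081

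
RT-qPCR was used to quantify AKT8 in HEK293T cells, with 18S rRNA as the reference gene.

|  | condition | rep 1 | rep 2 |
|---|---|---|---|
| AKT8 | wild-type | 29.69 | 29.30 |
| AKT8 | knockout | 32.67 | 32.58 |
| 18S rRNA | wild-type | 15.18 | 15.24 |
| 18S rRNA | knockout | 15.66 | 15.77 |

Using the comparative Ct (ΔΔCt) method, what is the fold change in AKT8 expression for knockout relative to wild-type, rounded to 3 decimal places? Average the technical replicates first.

0.162

Mean Ct: AKT8 wild-type 29.495; AKT8 knockout 32.625; 18S rRNA wild-type 15.210; 18S rRNA knockout 15.715
ΔCt(wild-type) = 29.495 − 15.210 = 14.285
ΔCt(knockout) = 32.625 − 15.715 = 16.910
ΔΔCt = 16.910 − 14.285 = 2.625
Fold change = 2^(−2.625) = 0.1621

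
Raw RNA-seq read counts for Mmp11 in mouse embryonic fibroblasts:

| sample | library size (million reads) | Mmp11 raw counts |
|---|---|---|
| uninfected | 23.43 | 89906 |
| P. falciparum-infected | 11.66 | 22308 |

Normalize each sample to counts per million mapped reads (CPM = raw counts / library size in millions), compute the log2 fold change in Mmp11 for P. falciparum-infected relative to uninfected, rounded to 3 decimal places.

CPM(uninfected) = 89906 / 23.43 = 3837.2172
CPM(P. falciparum-infected) = 22308 / 11.66 = 1913.2075
Fold change = 1913.2075 / 3837.2172 = 0.49859
log2(0.49859) = -1.0041

-1.004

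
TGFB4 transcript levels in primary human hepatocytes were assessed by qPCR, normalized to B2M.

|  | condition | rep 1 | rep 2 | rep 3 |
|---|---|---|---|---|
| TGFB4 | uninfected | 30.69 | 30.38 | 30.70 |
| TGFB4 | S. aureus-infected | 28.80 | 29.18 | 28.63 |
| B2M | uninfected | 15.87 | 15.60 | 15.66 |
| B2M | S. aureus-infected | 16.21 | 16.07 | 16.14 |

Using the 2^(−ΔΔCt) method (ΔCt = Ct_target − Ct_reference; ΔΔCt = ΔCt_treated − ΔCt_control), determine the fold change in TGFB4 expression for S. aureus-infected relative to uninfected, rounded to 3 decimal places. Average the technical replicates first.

Mean Ct: TGFB4 uninfected 30.590; TGFB4 S. aureus-infected 28.870; B2M uninfected 15.710; B2M S. aureus-infected 16.140
ΔCt(uninfected) = 30.590 − 15.710 = 14.880
ΔCt(S. aureus-infected) = 28.870 − 16.140 = 12.730
ΔΔCt = 12.730 − 14.880 = -2.150
Fold change = 2^(−(-2.150)) = 2^2.150 = 4.4383

4.438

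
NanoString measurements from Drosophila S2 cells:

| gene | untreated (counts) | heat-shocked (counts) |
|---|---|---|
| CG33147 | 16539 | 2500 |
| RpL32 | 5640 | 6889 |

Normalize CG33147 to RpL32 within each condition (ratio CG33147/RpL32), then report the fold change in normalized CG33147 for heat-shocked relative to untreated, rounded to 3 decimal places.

0.124

CG33147/RpL32 (untreated) = 16539 / 5640 = 2.9324
CG33147/RpL32 (heat-shocked) = 2500 / 6889 = 0.3629
Fold change = 0.3629 / 2.9324 = 0.1238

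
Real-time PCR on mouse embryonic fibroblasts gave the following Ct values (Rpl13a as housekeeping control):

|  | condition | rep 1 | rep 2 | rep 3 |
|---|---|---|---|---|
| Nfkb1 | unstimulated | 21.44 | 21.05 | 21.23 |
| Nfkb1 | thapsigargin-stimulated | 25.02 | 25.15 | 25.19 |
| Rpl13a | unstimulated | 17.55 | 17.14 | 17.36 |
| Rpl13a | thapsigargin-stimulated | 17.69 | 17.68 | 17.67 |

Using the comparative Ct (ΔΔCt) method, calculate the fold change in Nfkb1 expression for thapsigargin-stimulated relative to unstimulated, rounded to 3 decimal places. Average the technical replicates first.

0.085

Mean Ct: Nfkb1 unstimulated 21.240; Nfkb1 thapsigargin-stimulated 25.120; Rpl13a unstimulated 17.350; Rpl13a thapsigargin-stimulated 17.680
ΔCt(unstimulated) = 21.240 − 17.350 = 3.890
ΔCt(thapsigargin-stimulated) = 25.120 − 17.680 = 7.440
ΔΔCt = 7.440 − 3.890 = 3.550
Fold change = 2^(−3.550) = 0.0854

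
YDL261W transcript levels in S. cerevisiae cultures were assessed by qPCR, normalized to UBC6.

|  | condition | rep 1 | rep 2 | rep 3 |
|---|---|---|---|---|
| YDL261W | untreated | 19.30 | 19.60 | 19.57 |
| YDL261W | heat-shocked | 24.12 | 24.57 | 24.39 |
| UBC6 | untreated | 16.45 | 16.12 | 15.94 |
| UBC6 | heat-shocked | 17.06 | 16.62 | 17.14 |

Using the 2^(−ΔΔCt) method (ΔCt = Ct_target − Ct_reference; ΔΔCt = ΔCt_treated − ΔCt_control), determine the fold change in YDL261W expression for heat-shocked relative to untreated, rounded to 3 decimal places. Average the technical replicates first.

0.058

Mean Ct: YDL261W untreated 19.490; YDL261W heat-shocked 24.360; UBC6 untreated 16.170; UBC6 heat-shocked 16.940
ΔCt(untreated) = 19.490 − 16.170 = 3.320
ΔCt(heat-shocked) = 24.360 − 16.940 = 7.420
ΔΔCt = 7.420 − 3.320 = 4.100
Fold change = 2^(−4.100) = 0.0583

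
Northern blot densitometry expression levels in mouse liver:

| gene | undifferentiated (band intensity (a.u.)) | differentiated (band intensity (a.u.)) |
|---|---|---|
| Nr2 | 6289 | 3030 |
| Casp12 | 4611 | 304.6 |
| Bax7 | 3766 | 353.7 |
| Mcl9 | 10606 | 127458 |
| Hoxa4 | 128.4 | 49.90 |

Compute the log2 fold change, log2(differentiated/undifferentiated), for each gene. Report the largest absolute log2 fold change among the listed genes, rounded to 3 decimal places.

log2(3030/6289) = -1.054  (Nr2)
log2(304.6/4611) = -3.920  (Casp12)
log2(353.7/3766) = -3.412  (Bax7)
log2(127458/10606) = 3.587  (Mcl9)
log2(49.90/128.4) = -1.364  (Hoxa4)
The largest magnitude belongs to Casp12.

3.920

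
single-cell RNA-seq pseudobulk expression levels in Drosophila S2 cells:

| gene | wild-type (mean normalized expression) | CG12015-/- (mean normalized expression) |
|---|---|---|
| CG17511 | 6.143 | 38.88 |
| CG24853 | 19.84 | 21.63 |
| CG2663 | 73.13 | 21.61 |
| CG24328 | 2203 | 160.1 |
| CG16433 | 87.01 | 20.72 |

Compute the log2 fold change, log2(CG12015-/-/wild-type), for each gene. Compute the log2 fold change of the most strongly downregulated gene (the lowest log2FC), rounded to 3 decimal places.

log2(38.88/6.143) = 2.662  (CG17511)
log2(21.63/19.84) = 0.125  (CG24853)
log2(21.61/73.13) = -1.759  (CG2663)
log2(160.1/2203) = -3.782  (CG24328)
log2(20.72/87.01) = -2.070  (CG16433)
CG24328 is most strongly downregulated.

-3.782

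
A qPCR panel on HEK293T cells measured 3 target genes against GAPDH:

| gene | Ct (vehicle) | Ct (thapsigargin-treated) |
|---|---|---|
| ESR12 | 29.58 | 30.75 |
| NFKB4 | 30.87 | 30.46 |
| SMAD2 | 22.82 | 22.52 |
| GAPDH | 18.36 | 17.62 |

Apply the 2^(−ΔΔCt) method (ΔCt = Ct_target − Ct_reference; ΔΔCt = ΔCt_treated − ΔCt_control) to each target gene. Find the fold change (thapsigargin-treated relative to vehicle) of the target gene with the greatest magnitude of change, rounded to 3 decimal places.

0.266

ESR12: ΔΔCt = (30.75−17.62) − (29.58−18.36) = 13.13 − 11.22 = 1.91; fold change = 2^-1.91 = 0.266
NFKB4: ΔΔCt = (30.46−17.62) − (30.87−18.36) = 12.84 − 12.51 = 0.33; fold change = 2^-0.33 = 0.796
SMAD2: ΔΔCt = (22.52−17.62) − (22.82−18.36) = 4.90 − 4.46 = 0.44; fold change = 2^-0.44 = 0.737
ESR12 has the largest |ΔΔCt| = 1.91.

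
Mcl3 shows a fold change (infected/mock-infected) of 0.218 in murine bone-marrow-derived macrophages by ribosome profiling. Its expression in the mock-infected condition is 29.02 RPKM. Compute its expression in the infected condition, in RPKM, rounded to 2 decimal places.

infected expression = 29.02 × 0.218 = 6.33

6.33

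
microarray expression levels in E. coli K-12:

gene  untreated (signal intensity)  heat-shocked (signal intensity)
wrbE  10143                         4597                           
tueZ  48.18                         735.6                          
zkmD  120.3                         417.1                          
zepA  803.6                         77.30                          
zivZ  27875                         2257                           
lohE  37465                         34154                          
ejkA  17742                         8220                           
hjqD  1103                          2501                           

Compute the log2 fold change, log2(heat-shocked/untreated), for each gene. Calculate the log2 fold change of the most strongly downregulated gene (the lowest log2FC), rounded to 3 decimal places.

-3.626

log2(4597/10143) = -1.142  (wrbE)
log2(735.6/48.18) = 3.932  (tueZ)
log2(417.1/120.3) = 1.794  (zkmD)
log2(77.30/803.6) = -3.378  (zepA)
log2(2257/27875) = -3.626  (zivZ)
log2(34154/37465) = -0.133  (lohE)
log2(8220/17742) = -1.110  (ejkA)
log2(2501/1103) = 1.181  (hjqD)
zivZ is most strongly downregulated.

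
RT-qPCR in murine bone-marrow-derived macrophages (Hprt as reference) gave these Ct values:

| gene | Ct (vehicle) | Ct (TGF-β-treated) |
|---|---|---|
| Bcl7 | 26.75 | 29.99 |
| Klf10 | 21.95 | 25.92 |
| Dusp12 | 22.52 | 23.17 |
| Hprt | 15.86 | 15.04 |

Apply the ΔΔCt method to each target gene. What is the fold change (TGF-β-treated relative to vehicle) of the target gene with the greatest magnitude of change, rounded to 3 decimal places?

0.036

Bcl7: ΔΔCt = (29.99−15.04) − (26.75−15.86) = 14.95 − 10.89 = 4.06; fold change = 2^-4.06 = 0.060
Klf10: ΔΔCt = (25.92−15.04) − (21.95−15.86) = 10.88 − 6.09 = 4.79; fold change = 2^-4.79 = 0.036
Dusp12: ΔΔCt = (23.17−15.04) − (22.52−15.86) = 8.13 − 6.66 = 1.47; fold change = 2^-1.47 = 0.361
Klf10 has the largest |ΔΔCt| = 4.79.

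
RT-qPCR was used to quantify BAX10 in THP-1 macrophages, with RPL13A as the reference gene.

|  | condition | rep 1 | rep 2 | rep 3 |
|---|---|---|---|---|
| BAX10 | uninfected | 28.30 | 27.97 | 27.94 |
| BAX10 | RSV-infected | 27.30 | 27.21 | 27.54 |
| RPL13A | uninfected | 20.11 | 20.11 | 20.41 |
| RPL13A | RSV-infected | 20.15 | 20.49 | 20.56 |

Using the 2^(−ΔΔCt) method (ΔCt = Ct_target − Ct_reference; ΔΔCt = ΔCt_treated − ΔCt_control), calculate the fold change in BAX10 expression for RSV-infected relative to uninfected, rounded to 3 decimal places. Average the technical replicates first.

Mean Ct: BAX10 uninfected 28.070; BAX10 RSV-infected 27.350; RPL13A uninfected 20.210; RPL13A RSV-infected 20.400
ΔCt(uninfected) = 28.070 − 20.210 = 7.860
ΔCt(RSV-infected) = 27.350 − 20.400 = 6.950
ΔΔCt = 6.950 − 7.860 = -0.910
Fold change = 2^(−(-0.910)) = 2^0.910 = 1.8790

1.879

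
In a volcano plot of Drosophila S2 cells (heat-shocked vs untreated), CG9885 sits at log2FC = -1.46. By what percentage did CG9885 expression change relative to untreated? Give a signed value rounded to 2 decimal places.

Fold change = 2^(-1.46) = 0.3635
Percent change = (FC − 1) × 100% = (0.3635 − 1) × 100 = -63.65%

-63.65%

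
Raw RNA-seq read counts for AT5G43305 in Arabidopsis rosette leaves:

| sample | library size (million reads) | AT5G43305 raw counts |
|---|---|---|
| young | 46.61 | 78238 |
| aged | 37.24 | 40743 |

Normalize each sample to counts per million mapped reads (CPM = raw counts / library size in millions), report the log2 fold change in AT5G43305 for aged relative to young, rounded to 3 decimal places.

CPM(young) = 78238 / 46.61 = 1678.5668
CPM(aged) = 40743 / 37.24 = 1094.0655
Fold change = 1094.0655 / 1678.5668 = 0.65179
log2(0.65179) = -0.6175

-0.618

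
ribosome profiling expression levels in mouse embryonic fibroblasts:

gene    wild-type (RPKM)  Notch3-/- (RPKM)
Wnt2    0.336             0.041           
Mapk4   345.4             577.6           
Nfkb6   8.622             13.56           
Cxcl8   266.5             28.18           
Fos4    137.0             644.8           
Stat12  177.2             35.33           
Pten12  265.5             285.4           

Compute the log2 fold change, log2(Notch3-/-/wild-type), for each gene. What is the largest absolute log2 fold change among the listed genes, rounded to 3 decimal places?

log2(0.041/0.336) = -3.035  (Wnt2)
log2(577.6/345.4) = 0.742  (Mapk4)
log2(13.56/8.622) = 0.653  (Nfkb6)
log2(28.18/266.5) = -3.241  (Cxcl8)
log2(644.8/137.0) = 2.235  (Fos4)
log2(35.33/177.2) = -2.326  (Stat12)
log2(285.4/265.5) = 0.104  (Pten12)
The largest magnitude belongs to Cxcl8.

3.241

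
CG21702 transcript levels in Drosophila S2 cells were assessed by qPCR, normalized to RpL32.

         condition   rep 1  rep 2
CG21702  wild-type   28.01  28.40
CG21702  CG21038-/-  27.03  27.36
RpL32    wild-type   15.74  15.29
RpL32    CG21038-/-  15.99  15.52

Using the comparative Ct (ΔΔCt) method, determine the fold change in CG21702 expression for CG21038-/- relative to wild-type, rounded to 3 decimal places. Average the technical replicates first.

Mean Ct: CG21702 wild-type 28.205; CG21702 CG21038-/- 27.195; RpL32 wild-type 15.515; RpL32 CG21038-/- 15.755
ΔCt(wild-type) = 28.205 − 15.515 = 12.690
ΔCt(CG21038-/-) = 27.195 − 15.755 = 11.440
ΔΔCt = 11.440 − 12.690 = -1.250
Fold change = 2^(−(-1.250)) = 2^1.250 = 2.3784

2.378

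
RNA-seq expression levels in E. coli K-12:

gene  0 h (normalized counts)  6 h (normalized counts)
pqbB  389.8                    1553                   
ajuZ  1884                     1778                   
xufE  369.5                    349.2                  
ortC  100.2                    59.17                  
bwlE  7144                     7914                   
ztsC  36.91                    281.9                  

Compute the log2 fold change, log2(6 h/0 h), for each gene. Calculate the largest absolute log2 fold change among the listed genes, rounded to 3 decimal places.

log2(1553/389.8) = 1.994  (pqbB)
log2(1778/1884) = -0.084  (ajuZ)
log2(349.2/369.5) = -0.082  (xufE)
log2(59.17/100.2) = -0.760  (ortC)
log2(7914/7144) = 0.148  (bwlE)
log2(281.9/36.91) = 2.933  (ztsC)
The largest magnitude belongs to ztsC.

2.933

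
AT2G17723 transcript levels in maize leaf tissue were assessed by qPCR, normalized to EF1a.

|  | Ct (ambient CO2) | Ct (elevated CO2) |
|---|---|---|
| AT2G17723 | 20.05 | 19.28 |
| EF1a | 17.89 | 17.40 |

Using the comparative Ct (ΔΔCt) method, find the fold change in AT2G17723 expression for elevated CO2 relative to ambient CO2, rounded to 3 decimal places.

ΔCt(ambient CO2) = 20.050 − 17.890 = 2.160
ΔCt(elevated CO2) = 19.280 − 17.400 = 1.880
ΔΔCt = 1.880 − 2.160 = -0.280
Fold change = 2^(−(-0.280)) = 2^0.280 = 1.2142

1.214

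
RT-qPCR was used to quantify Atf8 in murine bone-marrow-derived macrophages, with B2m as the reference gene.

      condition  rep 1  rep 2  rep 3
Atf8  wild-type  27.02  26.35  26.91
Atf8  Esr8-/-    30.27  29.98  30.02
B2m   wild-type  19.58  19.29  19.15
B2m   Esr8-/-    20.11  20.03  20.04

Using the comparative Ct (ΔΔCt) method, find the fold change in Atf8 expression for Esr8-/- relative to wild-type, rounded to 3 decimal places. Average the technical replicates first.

Mean Ct: Atf8 wild-type 26.760; Atf8 Esr8-/- 30.090; B2m wild-type 19.340; B2m Esr8-/- 20.060
ΔCt(wild-type) = 26.760 − 19.340 = 7.420
ΔCt(Esr8-/-) = 30.090 − 20.060 = 10.030
ΔΔCt = 10.030 − 7.420 = 2.610
Fold change = 2^(−2.610) = 0.1638

0.164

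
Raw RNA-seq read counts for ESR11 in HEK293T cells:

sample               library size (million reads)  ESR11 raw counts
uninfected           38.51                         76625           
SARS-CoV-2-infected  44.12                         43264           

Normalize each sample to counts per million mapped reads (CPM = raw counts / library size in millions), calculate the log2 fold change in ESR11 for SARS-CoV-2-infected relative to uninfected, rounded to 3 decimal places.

-1.021

CPM(uninfected) = 76625 / 38.51 = 1989.7429
CPM(SARS-CoV-2-infected) = 43264 / 44.12 = 980.5984
Fold change = 980.5984 / 1989.7429 = 0.49283
log2(0.49283) = -1.0208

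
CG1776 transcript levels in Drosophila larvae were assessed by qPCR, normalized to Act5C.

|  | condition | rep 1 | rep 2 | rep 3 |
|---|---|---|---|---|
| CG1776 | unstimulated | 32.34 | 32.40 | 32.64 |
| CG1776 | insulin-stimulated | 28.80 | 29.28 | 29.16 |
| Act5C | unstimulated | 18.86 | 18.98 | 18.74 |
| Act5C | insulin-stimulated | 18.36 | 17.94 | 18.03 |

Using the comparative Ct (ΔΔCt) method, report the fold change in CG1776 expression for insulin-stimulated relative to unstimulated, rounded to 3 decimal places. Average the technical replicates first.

6.190

Mean Ct: CG1776 unstimulated 32.460; CG1776 insulin-stimulated 29.080; Act5C unstimulated 18.860; Act5C insulin-stimulated 18.110
ΔCt(unstimulated) = 32.460 − 18.860 = 13.600
ΔCt(insulin-stimulated) = 29.080 − 18.110 = 10.970
ΔΔCt = 10.970 − 13.600 = -2.630
Fold change = 2^(−(-2.630)) = 2^2.630 = 6.1903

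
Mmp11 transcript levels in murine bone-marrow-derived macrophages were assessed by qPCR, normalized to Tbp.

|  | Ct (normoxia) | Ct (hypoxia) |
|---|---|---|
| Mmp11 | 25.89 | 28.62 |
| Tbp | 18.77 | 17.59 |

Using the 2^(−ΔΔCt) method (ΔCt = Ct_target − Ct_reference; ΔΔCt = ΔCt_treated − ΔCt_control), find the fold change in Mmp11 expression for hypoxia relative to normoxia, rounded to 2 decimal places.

0.07

ΔCt(normoxia) = 25.890 − 18.770 = 7.120
ΔCt(hypoxia) = 28.620 − 17.590 = 11.030
ΔΔCt = 11.030 − 7.120 = 3.910
Fold change = 2^(−3.910) = 0.067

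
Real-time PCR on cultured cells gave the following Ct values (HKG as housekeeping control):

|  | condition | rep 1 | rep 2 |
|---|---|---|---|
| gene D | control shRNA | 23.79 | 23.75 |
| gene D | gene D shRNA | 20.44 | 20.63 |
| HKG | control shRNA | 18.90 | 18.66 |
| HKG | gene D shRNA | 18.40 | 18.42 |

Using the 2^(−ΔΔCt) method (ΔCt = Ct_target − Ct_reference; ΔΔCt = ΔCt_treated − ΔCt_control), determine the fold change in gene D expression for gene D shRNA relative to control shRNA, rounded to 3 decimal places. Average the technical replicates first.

7.285

Mean Ct: gene D control shRNA 23.770; gene D gene D shRNA 20.535; HKG control shRNA 18.780; HKG gene D shRNA 18.410
ΔCt(control shRNA) = 23.770 − 18.780 = 4.990
ΔCt(gene D shRNA) = 20.535 − 18.410 = 2.125
ΔΔCt = 2.125 − 4.990 = -2.865
Fold change = 2^(−(-2.865)) = 2^2.865 = 7.2854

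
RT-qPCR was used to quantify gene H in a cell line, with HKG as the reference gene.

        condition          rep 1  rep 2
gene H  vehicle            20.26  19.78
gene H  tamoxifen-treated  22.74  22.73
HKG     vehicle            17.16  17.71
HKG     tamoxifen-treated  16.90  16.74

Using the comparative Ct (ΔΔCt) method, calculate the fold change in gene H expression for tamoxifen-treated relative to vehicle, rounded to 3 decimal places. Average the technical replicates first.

Mean Ct: gene H vehicle 20.020; gene H tamoxifen-treated 22.735; HKG vehicle 17.435; HKG tamoxifen-treated 16.820
ΔCt(vehicle) = 20.020 − 17.435 = 2.585
ΔCt(tamoxifen-treated) = 22.735 − 16.820 = 5.915
ΔΔCt = 5.915 − 2.585 = 3.330
Fold change = 2^(−3.330) = 0.0994

0.099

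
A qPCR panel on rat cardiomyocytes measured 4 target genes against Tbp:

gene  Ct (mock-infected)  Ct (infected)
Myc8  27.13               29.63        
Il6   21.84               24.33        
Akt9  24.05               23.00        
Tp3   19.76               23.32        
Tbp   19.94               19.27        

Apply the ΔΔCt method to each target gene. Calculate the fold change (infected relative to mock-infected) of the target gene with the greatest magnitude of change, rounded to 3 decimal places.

0.053

Myc8: ΔΔCt = (29.63−19.27) − (27.13−19.94) = 10.36 − 7.19 = 3.17; fold change = 2^-3.17 = 0.111
Il6: ΔΔCt = (24.33−19.27) − (21.84−19.94) = 5.06 − 1.90 = 3.16; fold change = 2^-3.16 = 0.112
Akt9: ΔΔCt = (23.00−19.27) − (24.05−19.94) = 3.73 − 4.11 = -0.38; fold change = 2^0.38 = 1.301
Tp3: ΔΔCt = (23.32−19.27) − (19.76−19.94) = 4.05 − (-0.18) = 4.23; fold change = 2^-4.23 = 0.053
Tp3 has the largest |ΔΔCt| = 4.23.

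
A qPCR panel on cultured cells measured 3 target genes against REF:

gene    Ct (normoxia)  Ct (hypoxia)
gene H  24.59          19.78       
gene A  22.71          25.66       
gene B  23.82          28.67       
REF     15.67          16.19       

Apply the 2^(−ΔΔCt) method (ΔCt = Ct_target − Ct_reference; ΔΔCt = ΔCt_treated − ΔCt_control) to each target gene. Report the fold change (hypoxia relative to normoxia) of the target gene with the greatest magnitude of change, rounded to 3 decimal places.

40.224

gene H: ΔΔCt = (19.78−16.19) − (24.59−15.67) = 3.59 − 8.92 = -5.33; fold change = 2^5.33 = 40.224
gene A: ΔΔCt = (25.66−16.19) − (22.71−15.67) = 9.47 − 7.04 = 2.43; fold change = 2^-2.43 = 0.186
gene B: ΔΔCt = (28.67−16.19) − (23.82−15.67) = 12.48 − 8.15 = 4.33; fold change = 2^-4.33 = 0.050
gene H has the largest |ΔΔCt| = 5.33.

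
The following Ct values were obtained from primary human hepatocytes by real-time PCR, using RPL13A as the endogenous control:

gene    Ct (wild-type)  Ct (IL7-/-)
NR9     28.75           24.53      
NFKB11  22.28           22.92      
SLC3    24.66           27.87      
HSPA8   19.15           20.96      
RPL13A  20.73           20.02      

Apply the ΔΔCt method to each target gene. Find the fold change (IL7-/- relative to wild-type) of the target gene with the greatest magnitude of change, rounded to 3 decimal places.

0.066

NR9: ΔΔCt = (24.53−20.02) − (28.75−20.73) = 4.51 − 8.02 = -3.51; fold change = 2^3.51 = 11.392
NFKB11: ΔΔCt = (22.92−20.02) − (22.28−20.73) = 2.90 − 1.55 = 1.35; fold change = 2^-1.35 = 0.392
SLC3: ΔΔCt = (27.87−20.02) − (24.66−20.73) = 7.85 − 3.93 = 3.92; fold change = 2^-3.92 = 0.066
HSPA8: ΔΔCt = (20.96−20.02) − (19.15−20.73) = 0.94 − (-1.58) = 2.52; fold change = 2^-2.52 = 0.174
SLC3 has the largest |ΔΔCt| = 3.92.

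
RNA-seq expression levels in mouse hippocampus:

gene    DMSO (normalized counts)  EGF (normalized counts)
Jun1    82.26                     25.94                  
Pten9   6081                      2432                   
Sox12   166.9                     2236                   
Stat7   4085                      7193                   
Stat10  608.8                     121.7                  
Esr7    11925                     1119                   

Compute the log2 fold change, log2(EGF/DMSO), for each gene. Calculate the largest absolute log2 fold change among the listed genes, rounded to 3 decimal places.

3.744

log2(25.94/82.26) = -1.665  (Jun1)
log2(2432/6081) = -1.322  (Pten9)
log2(2236/166.9) = 3.744  (Sox12)
log2(7193/4085) = 0.816  (Stat7)
log2(121.7/608.8) = -2.323  (Stat10)
log2(1119/11925) = -3.414  (Esr7)
The largest magnitude belongs to Sox12.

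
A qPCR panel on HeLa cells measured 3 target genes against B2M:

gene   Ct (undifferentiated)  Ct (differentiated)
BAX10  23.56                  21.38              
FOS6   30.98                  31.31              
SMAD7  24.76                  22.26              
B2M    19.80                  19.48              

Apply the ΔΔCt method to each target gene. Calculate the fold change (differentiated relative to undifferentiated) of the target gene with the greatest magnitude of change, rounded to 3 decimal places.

BAX10: ΔΔCt = (21.38−19.48) − (23.56−19.80) = 1.90 − 3.76 = -1.86; fold change = 2^1.86 = 3.630
FOS6: ΔΔCt = (31.31−19.48) − (30.98−19.80) = 11.83 − 11.18 = 0.65; fold change = 2^-0.65 = 0.637
SMAD7: ΔΔCt = (22.26−19.48) − (24.76−19.80) = 2.78 − 4.96 = -2.18; fold change = 2^2.18 = 4.532
SMAD7 has the largest |ΔΔCt| = 2.18.

4.532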